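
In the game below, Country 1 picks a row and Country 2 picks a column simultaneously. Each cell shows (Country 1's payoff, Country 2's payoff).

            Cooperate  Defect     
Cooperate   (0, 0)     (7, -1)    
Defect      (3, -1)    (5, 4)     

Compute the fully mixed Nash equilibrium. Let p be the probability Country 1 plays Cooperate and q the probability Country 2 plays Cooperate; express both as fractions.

p = 5/6, q = 2/5

In a mixed NE each player is indifferent between their pure strategies, so the opponent's mix sets the indifference.
Country 2 indifferent between Cooperate and Defect: p·0 + (1−p)·(-1) = p·(-1) + (1−p)·4 ⟹ (-1) + 1p = 4 + (-5)p ⟹ p = 5/6.
Country 1 indifferent between Cooperate and Defect: q·0 + (1−q)·7 = q·3 + (1−q)·5 ⟹ 7 + (-7)q = 5 + (-2)q ⟹ q = 2/5.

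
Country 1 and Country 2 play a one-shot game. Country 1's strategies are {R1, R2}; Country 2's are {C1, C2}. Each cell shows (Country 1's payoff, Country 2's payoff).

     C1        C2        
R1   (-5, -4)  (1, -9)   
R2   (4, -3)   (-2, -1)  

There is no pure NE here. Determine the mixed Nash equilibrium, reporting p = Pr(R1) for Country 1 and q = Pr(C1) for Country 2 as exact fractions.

In a mixed NE each player is indifferent between their pure strategies, so the opponent's mix sets the indifference.
Country 2 indifferent between C1 and C2: p·(-4) + (1−p)·(-3) = p·(-9) + (1−p)·(-1) ⟹ (-3) + (-1)p = (-1) + (-8)p ⟹ p = 2/7.
Country 1 indifferent between R1 and R2: q·(-5) + (1−q)·1 = q·4 + (1−q)·(-2) ⟹ 1 + (-6)q = (-2) + 6q ⟹ q = 1/4.

p = 2/7, q = 1/4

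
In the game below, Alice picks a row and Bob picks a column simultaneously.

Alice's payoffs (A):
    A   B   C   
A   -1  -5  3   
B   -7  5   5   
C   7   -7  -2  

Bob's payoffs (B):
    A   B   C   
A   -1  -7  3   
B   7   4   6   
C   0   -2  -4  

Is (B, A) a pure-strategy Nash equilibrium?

No

Holding Bob at A: Alice gets -7 from B but could get 7 by switching to C. Alice has a profitable deviation.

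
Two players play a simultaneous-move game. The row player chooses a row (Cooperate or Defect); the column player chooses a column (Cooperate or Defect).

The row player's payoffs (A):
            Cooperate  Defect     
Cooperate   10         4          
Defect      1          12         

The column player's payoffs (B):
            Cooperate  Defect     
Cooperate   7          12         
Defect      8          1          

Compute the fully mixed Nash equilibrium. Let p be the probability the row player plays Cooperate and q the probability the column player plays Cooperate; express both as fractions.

Each player's mixing probability is pinned down by making the *other* player indifferent.
The column player indifferent between Cooperate and Defect: p·7 + (1−p)·8 = p·12 + (1−p)·1 ⟹ 8 + (-1)p = 1 + 11p ⟹ p = 7/12.
The row player indifferent between Cooperate and Defect: q·10 + (1−q)·4 = q·1 + (1−q)·12 ⟹ 4 + 6q = 12 + (-11)q ⟹ q = 8/17.

p = 7/12, q = 8/17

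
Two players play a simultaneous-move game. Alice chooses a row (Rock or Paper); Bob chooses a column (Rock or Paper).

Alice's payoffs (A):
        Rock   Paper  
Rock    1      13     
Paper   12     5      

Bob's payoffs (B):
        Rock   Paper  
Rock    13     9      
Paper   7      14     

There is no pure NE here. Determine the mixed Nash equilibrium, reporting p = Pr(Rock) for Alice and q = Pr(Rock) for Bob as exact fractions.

In a mixed NE each player is indifferent between their pure strategies, so the opponent's mix sets the indifference.
Bob indifferent between Rock and Paper: p·13 + (1−p)·7 = p·9 + (1−p)·14 ⟹ 7 + 6p = 14 + (-5)p ⟹ p = 7/11.
Alice indifferent between Rock and Paper: q·1 + (1−q)·13 = q·12 + (1−q)·5 ⟹ 13 + (-12)q = 5 + 7q ⟹ q = 8/19.

p = 7/11, q = 8/19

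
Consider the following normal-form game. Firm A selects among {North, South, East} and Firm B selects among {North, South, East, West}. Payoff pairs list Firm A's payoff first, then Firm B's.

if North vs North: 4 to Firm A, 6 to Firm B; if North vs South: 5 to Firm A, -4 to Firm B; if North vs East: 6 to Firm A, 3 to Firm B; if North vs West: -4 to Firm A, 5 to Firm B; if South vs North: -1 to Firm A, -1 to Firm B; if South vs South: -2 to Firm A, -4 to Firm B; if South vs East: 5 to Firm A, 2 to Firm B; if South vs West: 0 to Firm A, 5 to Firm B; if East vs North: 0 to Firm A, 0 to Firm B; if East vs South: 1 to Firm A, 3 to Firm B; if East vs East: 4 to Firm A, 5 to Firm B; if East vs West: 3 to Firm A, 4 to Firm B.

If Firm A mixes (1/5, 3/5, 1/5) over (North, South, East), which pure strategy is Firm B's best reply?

Compute Firm B's expected payoff from each pure strategy against the given mix.
North: (1/5)·6 + (3/5)·(-1) + (1/5)·0 = 3/5
South: (1/5)·(-4) + (3/5)·(-4) + (1/5)·3 = -13/5
East: (1/5)·3 + (3/5)·2 + (1/5)·5 = 14/5
West: (1/5)·5 + (3/5)·5 + (1/5)·4 = 24/5
Highest expected payoff is 24/5, from West.

West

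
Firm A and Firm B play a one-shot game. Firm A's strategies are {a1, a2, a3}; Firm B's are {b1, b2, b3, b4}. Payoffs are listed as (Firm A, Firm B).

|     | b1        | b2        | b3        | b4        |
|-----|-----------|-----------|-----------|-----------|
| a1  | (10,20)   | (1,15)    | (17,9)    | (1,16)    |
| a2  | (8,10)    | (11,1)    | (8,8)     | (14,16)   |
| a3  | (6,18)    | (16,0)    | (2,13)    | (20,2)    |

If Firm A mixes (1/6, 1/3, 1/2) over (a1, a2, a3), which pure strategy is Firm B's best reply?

b1

Compute Firm B's expected payoff from each pure strategy against the given mix.
b1: (1/6)·20 + (1/3)·10 + (1/2)·18 = 47/3
b2: (1/6)·15 + (1/3)·1 + (1/2)·0 = 17/6
b3: (1/6)·9 + (1/3)·8 + (1/2)·13 = 32/3
b4: (1/6)·16 + (1/3)·16 + (1/2)·2 = 9
Highest expected payoff is 47/3, from b1.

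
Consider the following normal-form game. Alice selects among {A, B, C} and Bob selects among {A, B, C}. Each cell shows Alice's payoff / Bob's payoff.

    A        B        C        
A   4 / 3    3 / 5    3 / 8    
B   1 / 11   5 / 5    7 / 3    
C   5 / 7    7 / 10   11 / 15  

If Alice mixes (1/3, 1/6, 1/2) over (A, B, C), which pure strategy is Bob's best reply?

Bob's best reply maximizes expected payoff against the mix.
A: (1/3)·3 + (1/6)·11 + (1/2)·7 = 19/3
B: (1/3)·5 + (1/6)·5 + (1/2)·10 = 15/2
C: (1/3)·8 + (1/6)·3 + (1/2)·15 = 32/3
Highest expected payoff is 32/3, from C.

C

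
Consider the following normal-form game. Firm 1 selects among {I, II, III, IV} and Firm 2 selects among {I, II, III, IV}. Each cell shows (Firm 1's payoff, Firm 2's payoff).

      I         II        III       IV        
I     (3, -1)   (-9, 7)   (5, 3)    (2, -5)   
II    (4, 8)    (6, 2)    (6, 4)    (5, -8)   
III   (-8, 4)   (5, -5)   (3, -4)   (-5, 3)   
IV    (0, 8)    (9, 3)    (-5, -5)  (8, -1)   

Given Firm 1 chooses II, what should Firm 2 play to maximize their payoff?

I

With Firm 1 fixed at II, Firm 2's payoffs are: I → 8, II → 2, III → 4, IV → -8.
The maximum is 8, achieved by I.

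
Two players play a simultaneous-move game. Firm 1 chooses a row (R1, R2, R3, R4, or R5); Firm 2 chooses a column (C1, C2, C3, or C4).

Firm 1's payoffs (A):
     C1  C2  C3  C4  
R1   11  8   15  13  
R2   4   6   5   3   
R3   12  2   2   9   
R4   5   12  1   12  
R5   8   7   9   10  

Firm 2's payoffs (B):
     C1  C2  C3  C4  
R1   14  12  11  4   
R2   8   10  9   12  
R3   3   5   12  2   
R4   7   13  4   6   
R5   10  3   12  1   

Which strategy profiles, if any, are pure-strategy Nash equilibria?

(R4, C2)

Find each player's best response to every opponent strategy; NE are the intersections.
Firm 1's best responses — vs C1: R3 (payoff 12); vs C2: R4 (payoff 12); vs C3: R1 (payoff 15); vs C4: R1 (payoff 13).
Firm 2's best responses — vs R1: C1 (payoff 14); vs R2: C4 (payoff 12); vs R3: C3 (payoff 12); vs R4: C2 (payoff 13); vs R5: C3 (payoff 12).
The only mutual best response is (R4, C2); neither player gains by switching there.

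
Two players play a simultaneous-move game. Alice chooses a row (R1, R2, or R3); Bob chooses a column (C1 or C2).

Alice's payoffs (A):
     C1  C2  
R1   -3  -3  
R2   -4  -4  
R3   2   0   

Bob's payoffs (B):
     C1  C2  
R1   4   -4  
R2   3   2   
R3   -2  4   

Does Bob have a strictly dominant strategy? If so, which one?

No strictly dominant strategy

Check whether one of Bob's strategies beats all alternatives regardless of what the opponent does.
C1 is not dominant: against R3, C2 gives 4 > -2.
C2 is not dominant: against R1, C1 gives 4 > -4.
No single strategy is best against every opponent action.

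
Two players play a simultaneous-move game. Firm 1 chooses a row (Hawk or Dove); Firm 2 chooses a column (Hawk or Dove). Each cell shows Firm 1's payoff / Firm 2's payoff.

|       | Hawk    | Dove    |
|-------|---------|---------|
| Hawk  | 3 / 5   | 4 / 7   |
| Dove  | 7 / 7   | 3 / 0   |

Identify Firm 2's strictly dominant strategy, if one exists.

A strategy is strictly dominant if it gives Firm 2 a strictly higher payoff than every other strategy, against every choice by the opponent.
Hawk is not dominant: against Hawk, Dove gives 7 > 5.
Dove is not dominant: against Dove, Hawk gives 7 > 0.
No single strategy is best against every opponent action.

No strictly dominant strategy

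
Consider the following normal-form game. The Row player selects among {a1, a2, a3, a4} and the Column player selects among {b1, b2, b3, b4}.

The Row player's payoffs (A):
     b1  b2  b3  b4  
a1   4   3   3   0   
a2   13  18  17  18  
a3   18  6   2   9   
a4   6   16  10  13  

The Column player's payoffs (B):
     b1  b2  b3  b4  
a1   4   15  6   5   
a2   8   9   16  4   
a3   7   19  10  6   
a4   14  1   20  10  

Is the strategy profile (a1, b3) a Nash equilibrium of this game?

Holding the Column player at b3: the Row player gets 3 from a1 but could get 17 by switching to a2. The Row player has a profitable deviation.

No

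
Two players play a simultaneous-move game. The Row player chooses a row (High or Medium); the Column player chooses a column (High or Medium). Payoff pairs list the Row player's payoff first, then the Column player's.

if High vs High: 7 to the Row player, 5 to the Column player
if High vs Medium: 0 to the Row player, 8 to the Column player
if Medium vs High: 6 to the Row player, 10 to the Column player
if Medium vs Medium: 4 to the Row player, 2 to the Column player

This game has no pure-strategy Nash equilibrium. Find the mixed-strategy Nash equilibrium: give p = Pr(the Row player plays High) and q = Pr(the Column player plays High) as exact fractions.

p = 8/11, q = 4/5

Each player's mixing probability is pinned down by making the *other* player indifferent.
The Column player indifferent between High and Medium: p·5 + (1−p)·10 = p·8 + (1−p)·2 ⟹ 10 + (-5)p = 2 + 6p ⟹ p = 8/11.
The Row player indifferent between High and Medium: q·7 + (1−q)·0 = q·6 + (1−q)·4 ⟹ 0 + 7q = 4 + 2q ⟹ q = 4/5.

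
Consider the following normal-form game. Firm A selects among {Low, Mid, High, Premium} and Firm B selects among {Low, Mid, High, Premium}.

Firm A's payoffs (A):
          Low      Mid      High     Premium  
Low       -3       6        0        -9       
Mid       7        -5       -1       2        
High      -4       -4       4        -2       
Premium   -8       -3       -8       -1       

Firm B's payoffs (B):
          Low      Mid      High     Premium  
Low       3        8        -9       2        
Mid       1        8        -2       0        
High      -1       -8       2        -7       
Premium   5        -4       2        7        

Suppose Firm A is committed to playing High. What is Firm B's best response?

High

With Firm A fixed at High, Firm B's payoffs are: Low → -1, Mid → -8, High → 2, Premium → -7.
The maximum is 2, achieved by High.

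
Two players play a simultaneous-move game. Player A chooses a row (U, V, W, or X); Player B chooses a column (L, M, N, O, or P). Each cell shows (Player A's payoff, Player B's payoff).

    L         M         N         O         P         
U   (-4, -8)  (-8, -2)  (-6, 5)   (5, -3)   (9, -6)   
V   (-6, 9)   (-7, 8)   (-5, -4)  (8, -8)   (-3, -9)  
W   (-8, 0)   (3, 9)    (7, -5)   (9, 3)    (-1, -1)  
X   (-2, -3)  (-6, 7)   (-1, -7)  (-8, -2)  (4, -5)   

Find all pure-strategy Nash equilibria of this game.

(W, M)

Check mutual best responses: a cell is a NE iff neither player can gain by unilaterally deviating.
Player A's best responses — vs L: X (payoff -2); vs M: W (payoff 3); vs N: W (payoff 7); vs O: W (payoff 9); vs P: U (payoff 9).
Player B's best responses — vs U: N (payoff 5); vs V: L (payoff 9); vs W: M (payoff 9); vs X: M (payoff 7).
The only mutual best response is (W, M); neither player gains by switching there.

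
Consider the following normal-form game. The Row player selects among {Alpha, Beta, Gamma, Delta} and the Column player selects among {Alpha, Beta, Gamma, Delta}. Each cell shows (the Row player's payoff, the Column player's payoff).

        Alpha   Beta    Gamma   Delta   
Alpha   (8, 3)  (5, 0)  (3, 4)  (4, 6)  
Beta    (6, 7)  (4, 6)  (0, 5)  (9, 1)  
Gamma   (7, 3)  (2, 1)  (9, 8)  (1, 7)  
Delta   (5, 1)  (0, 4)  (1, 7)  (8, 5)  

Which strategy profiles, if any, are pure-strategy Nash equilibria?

(Gamma, Gamma)

Find each player's best response to every opponent strategy; NE are the intersections.
The Row player's best responses — vs Alpha: Alpha (payoff 8); vs Beta: Alpha (payoff 5); vs Gamma: Gamma (payoff 9); vs Delta: Beta (payoff 9).
The Column player's best responses — vs Alpha: Delta (payoff 6); vs Beta: Alpha (payoff 7); vs Gamma: Gamma (payoff 8); vs Delta: Gamma (payoff 7).
The only mutual best response is (Gamma, Gamma); neither player gains by switching there.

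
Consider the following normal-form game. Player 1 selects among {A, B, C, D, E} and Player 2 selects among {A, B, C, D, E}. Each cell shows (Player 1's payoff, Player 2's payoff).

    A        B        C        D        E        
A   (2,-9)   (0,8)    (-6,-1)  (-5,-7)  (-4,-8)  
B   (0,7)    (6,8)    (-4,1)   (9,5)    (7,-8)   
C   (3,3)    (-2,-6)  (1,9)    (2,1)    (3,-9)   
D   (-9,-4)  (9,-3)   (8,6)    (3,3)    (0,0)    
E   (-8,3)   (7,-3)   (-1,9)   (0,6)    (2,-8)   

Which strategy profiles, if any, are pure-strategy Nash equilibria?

Check mutual best responses: a cell is a NE iff neither player can gain by unilaterally deviating.
Player 1's best responses — vs A: C (payoff 3); vs B: D (payoff 9); vs C: D (payoff 8); vs D: B (payoff 9); vs E: B (payoff 7).
Player 2's best responses — vs A: B (payoff 8); vs B: B (payoff 8); vs C: C (payoff 9); vs D: C (payoff 6); vs E: C (payoff 9).
The only mutual best response is (D, C); neither player gains by switching there.

(D, C)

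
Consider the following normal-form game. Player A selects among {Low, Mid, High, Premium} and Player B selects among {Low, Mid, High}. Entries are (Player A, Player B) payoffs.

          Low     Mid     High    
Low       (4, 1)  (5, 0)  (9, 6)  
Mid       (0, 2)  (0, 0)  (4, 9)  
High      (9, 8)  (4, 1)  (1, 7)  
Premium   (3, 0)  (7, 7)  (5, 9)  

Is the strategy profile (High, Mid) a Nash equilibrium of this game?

Holding Player B at Mid: Player A gets 4 from High but could get 7 by switching to Premium. Player A has a profitable deviation.

No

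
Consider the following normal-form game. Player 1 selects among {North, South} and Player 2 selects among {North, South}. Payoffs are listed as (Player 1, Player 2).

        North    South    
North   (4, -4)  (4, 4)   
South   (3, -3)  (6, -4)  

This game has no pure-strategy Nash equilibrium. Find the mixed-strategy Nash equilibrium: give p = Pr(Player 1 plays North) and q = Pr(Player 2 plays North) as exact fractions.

Each player's mixing probability is pinned down by making the *other* player indifferent.
Player 2 indifferent between North and South: p·(-4) + (1−p)·(-3) = p·4 + (1−p)·(-4) ⟹ (-3) + (-1)p = (-4) + 8p ⟹ p = 1/9.
Player 1 indifferent between North and South: q·4 + (1−q)·4 = q·3 + (1−q)·6 ⟹ 4 + 0q = 6 + (-3)q ⟹ q = 2/3.

p = 1/9, q = 2/3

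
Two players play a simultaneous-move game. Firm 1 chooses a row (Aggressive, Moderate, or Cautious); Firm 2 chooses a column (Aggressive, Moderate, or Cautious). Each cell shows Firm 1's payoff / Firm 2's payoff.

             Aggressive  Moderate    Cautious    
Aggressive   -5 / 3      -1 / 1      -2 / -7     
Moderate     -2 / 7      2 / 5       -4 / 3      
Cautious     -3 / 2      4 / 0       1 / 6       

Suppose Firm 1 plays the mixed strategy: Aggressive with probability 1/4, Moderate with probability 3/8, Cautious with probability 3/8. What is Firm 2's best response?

Compute Firm 2's expected payoff from each pure strategy against the given mix.
Aggressive: (1/4)·3 + (3/8)·7 + (3/8)·2 = 33/8
Moderate: (1/4)·1 + (3/8)·5 + (3/8)·0 = 17/8
Cautious: (1/4)·(-7) + (3/8)·3 + (3/8)·6 = 13/8
Highest expected payoff is 33/8, from Aggressive.

Aggressive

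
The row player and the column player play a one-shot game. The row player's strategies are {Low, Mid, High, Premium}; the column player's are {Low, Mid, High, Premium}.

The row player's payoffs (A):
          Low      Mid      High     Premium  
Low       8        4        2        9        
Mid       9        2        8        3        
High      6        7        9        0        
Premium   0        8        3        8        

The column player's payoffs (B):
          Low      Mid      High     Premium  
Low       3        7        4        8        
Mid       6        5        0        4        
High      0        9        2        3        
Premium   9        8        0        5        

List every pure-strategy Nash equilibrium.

A profile is a Nash equilibrium when each player is best-responding to the other.
The row player's best responses — vs Low: Mid (payoff 9); vs Mid: Premium (payoff 8); vs High: High (payoff 9); vs Premium: Low (payoff 9).
The column player's best responses — vs Low: Premium (payoff 8); vs Mid: Low (payoff 6); vs High: Mid (payoff 9); vs Premium: Low (payoff 9).
Mutual best responses occur at (Low, Premium) and (Mid, Low); at each, neither player gains by switching.

(Low, Premium) and (Mid, Low)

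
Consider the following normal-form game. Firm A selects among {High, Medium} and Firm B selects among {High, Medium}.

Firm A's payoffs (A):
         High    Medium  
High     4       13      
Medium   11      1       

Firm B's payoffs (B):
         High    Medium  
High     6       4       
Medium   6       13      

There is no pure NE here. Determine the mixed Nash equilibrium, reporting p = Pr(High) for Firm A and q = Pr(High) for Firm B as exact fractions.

p = 7/9, q = 12/19

Each player's mixing probability is pinned down by making the *other* player indifferent.
Firm B indifferent between High and Medium: p·6 + (1−p)·6 = p·4 + (1−p)·13 ⟹ 6 + 0p = 13 + (-9)p ⟹ p = 7/9.
Firm A indifferent between High and Medium: q·4 + (1−q)·13 = q·11 + (1−q)·1 ⟹ 13 + (-9)q = 1 + 10q ⟹ q = 12/19.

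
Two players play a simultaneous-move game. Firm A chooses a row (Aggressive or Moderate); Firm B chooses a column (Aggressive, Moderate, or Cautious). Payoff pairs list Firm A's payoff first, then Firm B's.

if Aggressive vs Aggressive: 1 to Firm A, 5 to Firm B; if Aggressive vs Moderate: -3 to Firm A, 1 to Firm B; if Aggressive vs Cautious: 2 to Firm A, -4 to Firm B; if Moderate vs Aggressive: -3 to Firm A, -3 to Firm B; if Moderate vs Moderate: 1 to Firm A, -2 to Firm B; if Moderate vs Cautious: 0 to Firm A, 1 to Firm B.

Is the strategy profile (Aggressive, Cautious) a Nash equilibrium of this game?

No

Holding Firm B at Cautious: Firm A gets 2 from Aggressive, versus 0 from Moderate. No profitable deviation for Firm A.
Holding Firm A at Aggressive: Firm B gets -4 from Cautious but could get 5 by switching to Aggressive. Firm B has a profitable deviation.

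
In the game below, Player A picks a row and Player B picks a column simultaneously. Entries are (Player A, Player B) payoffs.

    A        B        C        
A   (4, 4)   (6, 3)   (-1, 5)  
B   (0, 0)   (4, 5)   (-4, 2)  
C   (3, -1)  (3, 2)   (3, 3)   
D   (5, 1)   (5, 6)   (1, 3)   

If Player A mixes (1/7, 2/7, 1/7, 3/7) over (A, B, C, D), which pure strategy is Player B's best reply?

B

Player B's best reply maximizes expected payoff against the mix.
A: (1/7)·4 + (2/7)·0 + (1/7)·(-1) + (3/7)·1 = 6/7
B: (1/7)·3 + (2/7)·5 + (1/7)·2 + (3/7)·6 = 33/7
C: (1/7)·5 + (2/7)·2 + (1/7)·3 + (3/7)·3 = 3
Highest expected payoff is 33/7, from B.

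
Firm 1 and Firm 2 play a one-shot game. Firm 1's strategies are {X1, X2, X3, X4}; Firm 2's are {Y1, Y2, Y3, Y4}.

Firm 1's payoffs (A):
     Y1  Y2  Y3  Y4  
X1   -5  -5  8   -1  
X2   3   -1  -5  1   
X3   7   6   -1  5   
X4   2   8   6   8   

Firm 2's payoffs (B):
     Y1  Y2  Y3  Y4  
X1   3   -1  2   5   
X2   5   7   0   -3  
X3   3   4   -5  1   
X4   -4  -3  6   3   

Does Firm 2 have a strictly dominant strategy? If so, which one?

A strategy is strictly dominant if it gives Firm 2 a strictly higher payoff than every other strategy, against every choice by the opponent.
Y1 is not dominant: against X1, Y4 gives 5 > 3.
Y2 is not dominant: against X1, Y1 gives 3 > -1.
Y3 is not dominant: against X1, Y1 gives 3 > 2.
Y4 is not dominant: against X2, Y1 gives 5 > -3.
No single strategy is best against every opponent action.

No strictly dominant strategy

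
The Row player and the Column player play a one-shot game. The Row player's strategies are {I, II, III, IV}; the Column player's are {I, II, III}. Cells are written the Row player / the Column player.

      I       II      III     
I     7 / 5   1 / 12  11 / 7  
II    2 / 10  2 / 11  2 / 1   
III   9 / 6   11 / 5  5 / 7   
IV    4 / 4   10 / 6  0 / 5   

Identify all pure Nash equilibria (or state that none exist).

Check mutual best responses: a cell is a NE iff neither player can gain by unilaterally deviating.
The Row player's best responses — vs I: III (payoff 9); vs II: III (payoff 11); vs III: I (payoff 11).
The Column player's best responses — vs I: II (payoff 12); vs II: II (payoff 11); vs III: III (payoff 7); vs IV: II (payoff 6).
No cell has both players best-responding. For instance, the Row player's best reply to II is III, but against III the Column player prefers III over II.

No pure-strategy Nash equilibrium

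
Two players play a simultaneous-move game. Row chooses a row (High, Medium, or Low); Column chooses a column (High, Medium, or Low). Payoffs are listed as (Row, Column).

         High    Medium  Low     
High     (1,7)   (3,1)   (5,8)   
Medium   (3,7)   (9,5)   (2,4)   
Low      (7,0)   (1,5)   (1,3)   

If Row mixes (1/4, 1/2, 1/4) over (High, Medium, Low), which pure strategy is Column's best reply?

Column's best reply maximizes expected payoff against the mix.
High: (1/4)·7 + (1/2)·7 + (1/4)·0 = 21/4
Medium: (1/4)·1 + (1/2)·5 + (1/4)·5 = 4
Low: (1/4)·8 + (1/2)·4 + (1/4)·3 = 19/4
Highest expected payoff is 21/4, from High.

High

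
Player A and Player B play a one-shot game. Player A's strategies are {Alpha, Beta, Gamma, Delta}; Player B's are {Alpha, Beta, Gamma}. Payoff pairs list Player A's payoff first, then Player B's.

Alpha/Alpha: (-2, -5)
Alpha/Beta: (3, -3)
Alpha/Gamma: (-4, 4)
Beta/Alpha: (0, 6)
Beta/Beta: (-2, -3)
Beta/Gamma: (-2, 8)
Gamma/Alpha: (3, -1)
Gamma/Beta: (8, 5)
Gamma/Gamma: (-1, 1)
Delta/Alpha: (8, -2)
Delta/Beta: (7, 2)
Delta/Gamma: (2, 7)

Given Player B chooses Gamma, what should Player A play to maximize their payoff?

With Player B fixed at Gamma, Player A's payoffs are: Alpha → -4, Beta → -2, Gamma → -1, Delta → 2.
The maximum is 2, achieved by Delta.

Delta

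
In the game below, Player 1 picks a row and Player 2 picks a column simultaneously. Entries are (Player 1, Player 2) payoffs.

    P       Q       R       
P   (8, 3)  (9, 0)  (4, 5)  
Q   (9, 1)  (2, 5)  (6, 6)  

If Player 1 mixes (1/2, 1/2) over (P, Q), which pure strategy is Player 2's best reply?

R

Player 2's best reply maximizes expected payoff against the mix.
P: (1/2)·3 + (1/2)·1 = 2
Q: (1/2)·0 + (1/2)·5 = 5/2
R: (1/2)·5 + (1/2)·6 = 11/2
Highest expected payoff is 11/2, from R.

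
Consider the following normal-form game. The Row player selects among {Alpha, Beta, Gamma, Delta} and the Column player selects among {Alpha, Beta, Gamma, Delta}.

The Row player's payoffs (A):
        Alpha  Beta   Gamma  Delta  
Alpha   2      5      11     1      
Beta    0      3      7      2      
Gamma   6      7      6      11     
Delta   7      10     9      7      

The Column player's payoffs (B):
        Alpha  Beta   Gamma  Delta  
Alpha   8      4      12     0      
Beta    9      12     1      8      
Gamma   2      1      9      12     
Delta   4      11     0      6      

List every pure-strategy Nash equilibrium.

Find each player's best response to every opponent strategy; NE are the intersections.
The Row player's best responses — vs Alpha: Delta (payoff 7); vs Beta: Delta (payoff 10); vs Gamma: Alpha (payoff 11); vs Delta: Gamma (payoff 11).
The Column player's best responses — vs Alpha: Gamma (payoff 12); vs Beta: Beta (payoff 12); vs Gamma: Delta (payoff 12); vs Delta: Beta (payoff 11).
Mutual best responses occur at (Alpha, Gamma), (Gamma, Delta), and (Delta, Beta); at each, neither player gains by switching.

(Alpha, Gamma), (Gamma, Delta), and (Delta, Beta)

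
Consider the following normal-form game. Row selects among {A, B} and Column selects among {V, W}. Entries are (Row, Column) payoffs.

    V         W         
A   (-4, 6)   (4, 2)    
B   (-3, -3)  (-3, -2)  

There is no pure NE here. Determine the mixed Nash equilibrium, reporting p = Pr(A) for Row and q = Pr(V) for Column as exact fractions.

p = 1/5, q = 7/8

In a mixed NE each player is indifferent between their pure strategies, so the opponent's mix sets the indifference.
Column indifferent between V and W: p·6 + (1−p)·(-3) = p·2 + (1−p)·(-2) ⟹ (-3) + 9p = (-2) + 4p ⟹ p = 1/5.
Row indifferent between A and B: q·(-4) + (1−q)·4 = q·(-3) + (1−q)·(-3) ⟹ 4 + (-8)q = (-3) + 0q ⟹ q = 7/8.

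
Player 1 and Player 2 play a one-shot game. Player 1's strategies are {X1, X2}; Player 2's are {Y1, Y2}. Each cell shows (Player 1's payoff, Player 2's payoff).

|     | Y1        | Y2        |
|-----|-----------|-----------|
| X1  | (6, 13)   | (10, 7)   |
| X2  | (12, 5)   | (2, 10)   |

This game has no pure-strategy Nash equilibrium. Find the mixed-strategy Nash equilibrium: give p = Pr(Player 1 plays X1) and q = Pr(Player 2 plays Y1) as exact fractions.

p = 5/11, q = 4/7

In a mixed NE each player is indifferent between their pure strategies, so the opponent's mix sets the indifference.
Player 2 indifferent between Y1 and Y2: p·13 + (1−p)·5 = p·7 + (1−p)·10 ⟹ 5 + 8p = 10 + (-3)p ⟹ p = 5/11.
Player 1 indifferent between X1 and X2: q·6 + (1−q)·10 = q·12 + (1−q)·2 ⟹ 10 + (-4)q = 2 + 10q ⟹ q = 4/7.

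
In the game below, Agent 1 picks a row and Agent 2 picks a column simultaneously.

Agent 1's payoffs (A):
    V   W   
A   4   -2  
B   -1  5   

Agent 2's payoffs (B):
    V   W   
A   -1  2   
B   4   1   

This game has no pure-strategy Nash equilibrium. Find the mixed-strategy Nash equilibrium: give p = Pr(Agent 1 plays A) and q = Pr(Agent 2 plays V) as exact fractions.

Each player's mixing probability is pinned down by making the *other* player indifferent.
Agent 2 indifferent between V and W: p·(-1) + (1−p)·4 = p·2 + (1−p)·1 ⟹ 4 + (-5)p = 1 + 1p ⟹ p = 1/2.
Agent 1 indifferent between A and B: q·4 + (1−q)·(-2) = q·(-1) + (1−q)·5 ⟹ (-2) + 6q = 5 + (-6)q ⟹ q = 7/12.

p = 1/2, q = 7/12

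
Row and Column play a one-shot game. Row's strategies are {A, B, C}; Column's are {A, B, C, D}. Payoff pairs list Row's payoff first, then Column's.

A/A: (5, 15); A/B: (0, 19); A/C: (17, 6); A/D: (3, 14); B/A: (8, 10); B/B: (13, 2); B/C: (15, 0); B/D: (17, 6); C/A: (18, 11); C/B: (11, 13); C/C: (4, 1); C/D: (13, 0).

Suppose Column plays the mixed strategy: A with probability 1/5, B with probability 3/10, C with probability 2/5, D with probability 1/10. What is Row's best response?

B

Row's best reply maximizes expected payoff against the mix.
A: (1/5)·5 + (3/10)·0 + (2/5)·17 + (1/10)·3 = 81/10
B: (1/5)·8 + (3/10)·13 + (2/5)·15 + (1/10)·17 = 66/5
C: (1/5)·18 + (3/10)·11 + (2/5)·4 + (1/10)·13 = 49/5
Highest expected payoff is 66/5, from B.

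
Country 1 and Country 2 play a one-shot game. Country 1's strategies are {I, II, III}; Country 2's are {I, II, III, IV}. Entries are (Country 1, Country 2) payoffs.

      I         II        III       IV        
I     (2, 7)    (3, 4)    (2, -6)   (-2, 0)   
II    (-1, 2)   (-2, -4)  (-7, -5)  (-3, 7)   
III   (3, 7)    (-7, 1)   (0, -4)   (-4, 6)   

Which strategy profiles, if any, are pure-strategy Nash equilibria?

(III, I)

A profile is a Nash equilibrium when each player is best-responding to the other.
Country 1's best responses — vs I: III (payoff 3); vs II: I (payoff 3); vs III: I (payoff 2); vs IV: I (payoff -2).
Country 2's best responses — vs I: I (payoff 7); vs II: IV (payoff 7); vs III: I (payoff 7).
The only mutual best response is (III, I); neither player gains by switching there.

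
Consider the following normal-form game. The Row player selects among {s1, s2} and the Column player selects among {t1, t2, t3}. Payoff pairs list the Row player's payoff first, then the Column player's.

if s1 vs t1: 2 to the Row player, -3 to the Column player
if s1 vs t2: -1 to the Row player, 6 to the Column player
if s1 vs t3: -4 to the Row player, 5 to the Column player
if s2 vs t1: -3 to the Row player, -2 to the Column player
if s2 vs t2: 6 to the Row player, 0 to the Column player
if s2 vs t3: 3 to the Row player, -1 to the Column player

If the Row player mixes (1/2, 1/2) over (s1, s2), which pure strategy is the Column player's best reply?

t2

Compute the Column player's expected payoff from each pure strategy against the given mix.
t1: (1/2)·(-3) + (1/2)·(-2) = -5/2
t2: (1/2)·6 + (1/2)·0 = 3
t3: (1/2)·5 + (1/2)·(-1) = 2
Highest expected payoff is 3, from t2.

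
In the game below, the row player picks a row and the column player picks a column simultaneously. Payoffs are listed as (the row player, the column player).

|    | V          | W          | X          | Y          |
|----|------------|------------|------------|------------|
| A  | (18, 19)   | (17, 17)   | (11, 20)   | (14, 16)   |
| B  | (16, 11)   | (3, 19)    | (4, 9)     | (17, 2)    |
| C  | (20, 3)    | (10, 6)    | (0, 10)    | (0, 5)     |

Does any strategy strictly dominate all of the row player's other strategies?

Check whether one of the row player's strategies beats all alternatives regardless of what the opponent does.
A is not dominant: against V, C gives 20 > 18.
B is not dominant: against V, A gives 18 > 16.
C is not dominant: against W, A gives 17 > 10.
No single strategy is best against every opponent action.

None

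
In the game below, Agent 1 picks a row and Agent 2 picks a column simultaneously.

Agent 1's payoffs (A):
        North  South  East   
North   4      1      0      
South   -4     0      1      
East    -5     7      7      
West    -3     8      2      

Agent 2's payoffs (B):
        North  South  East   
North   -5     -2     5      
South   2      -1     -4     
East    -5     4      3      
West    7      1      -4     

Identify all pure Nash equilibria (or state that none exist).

Find each player's best response to every opponent strategy; NE are the intersections.
Agent 1's best responses — vs North: North (payoff 4); vs South: West (payoff 8); vs East: East (payoff 7).
Agent 2's best responses — vs North: East (payoff 5); vs South: North (payoff 2); vs East: South (payoff 4); vs West: North (payoff 7).
No cell has both players best-responding. For instance, Agent 1's best reply to South is West, but against West Agent 2 prefers North over South.

There is no pure-strategy Nash equilibrium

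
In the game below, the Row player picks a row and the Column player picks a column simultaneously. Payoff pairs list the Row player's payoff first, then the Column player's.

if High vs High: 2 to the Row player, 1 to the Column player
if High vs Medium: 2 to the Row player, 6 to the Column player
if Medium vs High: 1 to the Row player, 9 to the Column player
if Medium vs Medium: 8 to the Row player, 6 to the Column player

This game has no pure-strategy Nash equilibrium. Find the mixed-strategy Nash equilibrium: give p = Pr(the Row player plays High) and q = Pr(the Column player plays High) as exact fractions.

Each player's mixing probability is pinned down by making the *other* player indifferent.
The Column player indifferent between High and Medium: p·1 + (1−p)·9 = p·6 + (1−p)·6 ⟹ 9 + (-8)p = 6 + 0p ⟹ p = 3/8.
The Row player indifferent between High and Medium: q·2 + (1−q)·2 = q·1 + (1−q)·8 ⟹ 2 + 0q = 8 + (-7)q ⟹ q = 6/7.

p = 3/8, q = 6/7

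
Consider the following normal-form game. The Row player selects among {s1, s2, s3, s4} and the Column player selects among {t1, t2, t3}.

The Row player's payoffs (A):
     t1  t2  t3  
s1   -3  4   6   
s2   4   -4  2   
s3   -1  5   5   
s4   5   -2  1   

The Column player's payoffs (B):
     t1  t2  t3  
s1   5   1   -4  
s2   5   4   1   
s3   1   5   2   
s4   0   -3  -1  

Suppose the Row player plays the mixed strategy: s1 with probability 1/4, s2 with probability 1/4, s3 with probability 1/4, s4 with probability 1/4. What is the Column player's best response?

t1

Compute the Column player's expected payoff from each pure strategy against the given mix.
t1: (1/4)·5 + (1/4)·5 + (1/4)·1 + (1/4)·0 = 11/4
t2: (1/4)·1 + (1/4)·4 + (1/4)·5 + (1/4)·(-3) = 7/4
t3: (1/4)·(-4) + (1/4)·1 + (1/4)·2 + (1/4)·(-1) = -1/2
Highest expected payoff is 11/4, from t1.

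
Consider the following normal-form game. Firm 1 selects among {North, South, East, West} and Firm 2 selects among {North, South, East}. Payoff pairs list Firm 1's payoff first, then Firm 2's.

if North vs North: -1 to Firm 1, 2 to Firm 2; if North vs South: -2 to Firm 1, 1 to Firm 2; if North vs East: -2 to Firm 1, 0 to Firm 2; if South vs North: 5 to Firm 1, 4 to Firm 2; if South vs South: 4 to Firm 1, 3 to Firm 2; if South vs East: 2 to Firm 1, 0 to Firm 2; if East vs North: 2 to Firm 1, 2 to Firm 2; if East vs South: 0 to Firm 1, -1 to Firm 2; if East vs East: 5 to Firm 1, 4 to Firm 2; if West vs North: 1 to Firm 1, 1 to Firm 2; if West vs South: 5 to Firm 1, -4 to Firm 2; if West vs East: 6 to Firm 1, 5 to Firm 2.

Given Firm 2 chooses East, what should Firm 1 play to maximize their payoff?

West

With Firm 2 fixed at East, Firm 1's payoffs are: North → -2, South → 2, East → 5, West → 6.
The maximum is 6, achieved by West.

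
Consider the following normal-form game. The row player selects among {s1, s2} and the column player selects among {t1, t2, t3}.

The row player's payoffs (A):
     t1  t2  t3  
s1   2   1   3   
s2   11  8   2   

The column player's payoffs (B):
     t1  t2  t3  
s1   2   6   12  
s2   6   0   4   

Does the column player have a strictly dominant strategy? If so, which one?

No strictly dominant strategy

A strategy is strictly dominant if it gives the column player a strictly higher payoff than every other strategy, against every choice by the opponent.
t1 is not dominant: against s1, t2 gives 6 > 2.
t2 is not dominant: against s1, t3 gives 12 > 6.
t3 is not dominant: against s2, t1 gives 6 > 4.
No single strategy is best against every opponent action.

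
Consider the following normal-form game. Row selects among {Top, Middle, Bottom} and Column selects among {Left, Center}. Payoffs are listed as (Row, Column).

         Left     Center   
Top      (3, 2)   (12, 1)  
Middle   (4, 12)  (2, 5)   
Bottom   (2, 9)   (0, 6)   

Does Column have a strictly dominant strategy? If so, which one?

A strategy is strictly dominant if it gives Column a strictly higher payoff than every other strategy, against every choice by the opponent.
Left strictly dominates: vs Top: 2 > 1; vs Middle: 12 > 5; vs Bottom: 9 > 6.

Left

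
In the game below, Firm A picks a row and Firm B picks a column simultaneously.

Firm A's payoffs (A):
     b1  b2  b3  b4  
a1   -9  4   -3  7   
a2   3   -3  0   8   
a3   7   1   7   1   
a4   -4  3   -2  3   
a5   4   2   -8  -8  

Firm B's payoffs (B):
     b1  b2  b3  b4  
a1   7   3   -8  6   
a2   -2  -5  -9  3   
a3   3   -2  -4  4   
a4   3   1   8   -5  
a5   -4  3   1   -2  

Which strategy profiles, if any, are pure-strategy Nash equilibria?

Find each player's best response to every opponent strategy; NE are the intersections.
Firm A's best responses — vs b1: a3 (payoff 7); vs b2: a1 (payoff 4); vs b3: a3 (payoff 7); vs b4: a2 (payoff 8).
Firm B's best responses — vs a1: b1 (payoff 7); vs a2: b4 (payoff 3); vs a3: b4 (payoff 4); vs a4: b3 (payoff 8); vs a5: b2 (payoff 3).
The only mutual best response is (a2, b4); neither player gains by switching there.

(a2, b4)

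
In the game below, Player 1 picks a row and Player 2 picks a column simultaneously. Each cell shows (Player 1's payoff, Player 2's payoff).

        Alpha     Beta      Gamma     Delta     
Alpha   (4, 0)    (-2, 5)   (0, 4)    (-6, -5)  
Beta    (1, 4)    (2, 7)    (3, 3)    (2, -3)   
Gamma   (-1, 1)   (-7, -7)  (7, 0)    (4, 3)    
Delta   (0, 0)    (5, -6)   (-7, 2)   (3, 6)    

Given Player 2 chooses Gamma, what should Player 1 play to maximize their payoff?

Gamma

With Player 2 fixed at Gamma, Player 1's payoffs are: Alpha → 0, Beta → 3, Gamma → 7, Delta → -7.
The maximum is 7, achieved by Gamma.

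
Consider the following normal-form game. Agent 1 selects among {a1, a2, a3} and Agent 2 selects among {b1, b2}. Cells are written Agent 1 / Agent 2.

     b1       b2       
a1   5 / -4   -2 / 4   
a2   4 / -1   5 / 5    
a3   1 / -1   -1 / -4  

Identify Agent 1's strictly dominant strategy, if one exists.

No strictly dominant strategy

Check whether one of Agent 1's strategies beats all alternatives regardless of what the opponent does.
a1 is not dominant: against b2, a2 gives 5 > -2.
a2 is not dominant: against b1, a1 gives 5 > 4.
a3 is not dominant: against b1, a1 gives 5 > 1.
No single strategy is best against every opponent action.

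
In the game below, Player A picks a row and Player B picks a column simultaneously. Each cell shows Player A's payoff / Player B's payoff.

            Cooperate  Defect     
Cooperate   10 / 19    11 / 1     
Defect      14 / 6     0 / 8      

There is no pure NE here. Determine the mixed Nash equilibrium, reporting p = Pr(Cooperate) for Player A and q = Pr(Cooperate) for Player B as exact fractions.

Each player's mixing probability is pinned down by making the *other* player indifferent.
Player B indifferent between Cooperate and Defect: p·19 + (1−p)·6 = p·1 + (1−p)·8 ⟹ 6 + 13p = 8 + (-7)p ⟹ p = 1/10.
Player A indifferent between Cooperate and Defect: q·10 + (1−q)·11 = q·14 + (1−q)·0 ⟹ 11 + (-1)q = 0 + 14q ⟹ q = 11/15.

p = 1/10, q = 11/15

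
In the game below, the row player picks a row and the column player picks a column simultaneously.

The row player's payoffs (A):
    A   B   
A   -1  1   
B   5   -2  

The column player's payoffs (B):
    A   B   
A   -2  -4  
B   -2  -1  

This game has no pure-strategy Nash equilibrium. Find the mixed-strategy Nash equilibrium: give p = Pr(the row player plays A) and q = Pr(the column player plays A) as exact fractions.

p = 1/3, q = 1/3

Each player's mixing probability is pinned down by making the *other* player indifferent.
The column player indifferent between A and B: p·(-2) + (1−p)·(-2) = p·(-4) + (1−p)·(-1) ⟹ (-2) + 0p = (-1) + (-3)p ⟹ p = 1/3.
The row player indifferent between A and B: q·(-1) + (1−q)·1 = q·5 + (1−q)·(-2) ⟹ 1 + (-2)q = (-2) + 7q ⟹ q = 1/3.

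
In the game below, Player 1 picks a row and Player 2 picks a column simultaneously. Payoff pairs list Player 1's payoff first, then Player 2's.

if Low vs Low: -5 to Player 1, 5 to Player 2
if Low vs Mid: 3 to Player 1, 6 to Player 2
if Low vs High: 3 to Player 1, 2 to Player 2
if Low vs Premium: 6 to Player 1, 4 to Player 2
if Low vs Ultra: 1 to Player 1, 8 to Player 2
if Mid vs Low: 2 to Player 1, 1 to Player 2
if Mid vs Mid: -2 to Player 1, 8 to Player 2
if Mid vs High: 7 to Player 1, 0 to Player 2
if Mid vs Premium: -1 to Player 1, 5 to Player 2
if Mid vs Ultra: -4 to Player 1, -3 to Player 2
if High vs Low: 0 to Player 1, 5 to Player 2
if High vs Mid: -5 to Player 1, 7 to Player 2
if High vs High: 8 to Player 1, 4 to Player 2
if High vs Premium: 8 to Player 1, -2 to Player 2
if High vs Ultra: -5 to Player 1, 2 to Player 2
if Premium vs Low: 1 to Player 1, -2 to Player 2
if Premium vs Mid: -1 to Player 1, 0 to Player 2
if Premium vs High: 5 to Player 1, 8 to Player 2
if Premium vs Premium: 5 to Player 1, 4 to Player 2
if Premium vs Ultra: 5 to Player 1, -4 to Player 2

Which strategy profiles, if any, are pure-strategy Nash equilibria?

There is no pure-strategy Nash equilibrium

Check mutual best responses: a cell is a NE iff neither player can gain by unilaterally deviating.
Player 1's best responses — vs Low: Mid (payoff 2); vs Mid: Low (payoff 3); vs High: High (payoff 8); vs Premium: High (payoff 8); vs Ultra: Premium (payoff 5).
Player 2's best responses — vs Low: Ultra (payoff 8); vs Mid: Mid (payoff 8); vs High: Mid (payoff 7); vs Premium: High (payoff 8).
No cell has both players best-responding. For instance, Player 1's best reply to Ultra is Premium, but against Premium Player 2 prefers High over Ultra.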